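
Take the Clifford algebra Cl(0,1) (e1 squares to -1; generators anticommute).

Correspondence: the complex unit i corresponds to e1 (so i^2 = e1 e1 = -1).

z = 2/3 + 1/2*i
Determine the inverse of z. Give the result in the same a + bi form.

In blades: z = 2/3 + 1/2*e1.
With qbar = 2/3 - 1/2*e1 (scalar fixed, mapped units negated), z qbar = 25/36 (the sum of squared coefficients), so z^-1 = qbar / (25/36) = 24/25 - 18/25*e1; translating back:
Answer: 24/25 - 18/25*i


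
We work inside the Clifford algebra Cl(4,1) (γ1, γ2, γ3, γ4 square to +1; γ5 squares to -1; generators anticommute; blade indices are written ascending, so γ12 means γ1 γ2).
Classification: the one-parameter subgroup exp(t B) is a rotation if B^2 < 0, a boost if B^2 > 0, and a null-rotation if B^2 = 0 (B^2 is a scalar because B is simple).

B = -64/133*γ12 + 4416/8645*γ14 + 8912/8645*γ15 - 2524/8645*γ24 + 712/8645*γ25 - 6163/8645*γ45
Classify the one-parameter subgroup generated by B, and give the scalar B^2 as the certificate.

B^2 term by term: the squares give (-64/133)^2*(γ12)^2 + (4416/8645)^2*(γ14)^2 + (8912/8645)^2*(γ15)^2 + (-2524/8645)^2*(γ24)^2 + (712/8645)^2*(γ25)^2 + (-6163/8645)^2*(γ45)^2 = 4096/17689*(-1) + 19501056/74736025*(-1) + 79423744/74736025*(+1) + 6370576/74736025*(-1) + 506944/74736025*(+1) + 37982569/74736025*(+1) = 1 (each basis 2-blade squares to minus the product of its generators' squares); cross terms between blades sharing an index anticommute and cancel; the commuting (index-disjoint) pairs give grade-4 terms 2*c*c'*(blade product), which cancel blade by blade — γ1245: 788864/1149785 - 6288384/74736025 - 44987776/74736025 = 0 — confirming B is simple. So B^2 = 1.
Answer: boost, certificate B^2 = 1. No conjugation can change B^2 = 1; the sign gives the class.


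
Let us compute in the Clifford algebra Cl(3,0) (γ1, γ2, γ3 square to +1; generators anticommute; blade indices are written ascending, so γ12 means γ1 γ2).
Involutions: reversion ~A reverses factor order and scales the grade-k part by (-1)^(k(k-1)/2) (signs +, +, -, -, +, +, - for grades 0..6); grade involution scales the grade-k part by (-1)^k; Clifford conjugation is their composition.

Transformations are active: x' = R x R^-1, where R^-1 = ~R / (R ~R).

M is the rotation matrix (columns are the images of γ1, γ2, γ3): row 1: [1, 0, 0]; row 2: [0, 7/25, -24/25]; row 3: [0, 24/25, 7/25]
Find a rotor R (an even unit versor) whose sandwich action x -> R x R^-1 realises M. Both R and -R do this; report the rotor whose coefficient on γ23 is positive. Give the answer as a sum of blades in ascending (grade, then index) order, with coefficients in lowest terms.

Method: write R = a + b12*γ12 + b13*γ13 + b23*γ23 with a^2 + b12^2 + b13^2 + b23^2 = 1 (so R^-1 = ~R). Expanding the columns R e_j ~R gives tr M = 4a^2 - 1 and, from the antisymmetric part, M21 - M12 = -4a*b12, M13 - M31 = 4a*b13, M32 - M23 = -4a*b23.
Here tr M = 39/25, so a^2 = (1 + tr M)/4 = 16/25 and a = ±4/5. Taking a = 4/5: M21 - M12 = 0, M13 - M31 = 0, M32 - M23 = 48/25, giving b12 = 0, b13 = 0, b23 = -3/5, i.e. R = 4/5 - 3/5*γ23.
Its γ23 coefficient is negative, so report the other preimage -R.
Answer: -4/5 + 3/5*γ23. Note: both R and -R realise this M (trace 39/25); the covering map identifies them, and the γ23-coefficient sign is the tie-breaker.


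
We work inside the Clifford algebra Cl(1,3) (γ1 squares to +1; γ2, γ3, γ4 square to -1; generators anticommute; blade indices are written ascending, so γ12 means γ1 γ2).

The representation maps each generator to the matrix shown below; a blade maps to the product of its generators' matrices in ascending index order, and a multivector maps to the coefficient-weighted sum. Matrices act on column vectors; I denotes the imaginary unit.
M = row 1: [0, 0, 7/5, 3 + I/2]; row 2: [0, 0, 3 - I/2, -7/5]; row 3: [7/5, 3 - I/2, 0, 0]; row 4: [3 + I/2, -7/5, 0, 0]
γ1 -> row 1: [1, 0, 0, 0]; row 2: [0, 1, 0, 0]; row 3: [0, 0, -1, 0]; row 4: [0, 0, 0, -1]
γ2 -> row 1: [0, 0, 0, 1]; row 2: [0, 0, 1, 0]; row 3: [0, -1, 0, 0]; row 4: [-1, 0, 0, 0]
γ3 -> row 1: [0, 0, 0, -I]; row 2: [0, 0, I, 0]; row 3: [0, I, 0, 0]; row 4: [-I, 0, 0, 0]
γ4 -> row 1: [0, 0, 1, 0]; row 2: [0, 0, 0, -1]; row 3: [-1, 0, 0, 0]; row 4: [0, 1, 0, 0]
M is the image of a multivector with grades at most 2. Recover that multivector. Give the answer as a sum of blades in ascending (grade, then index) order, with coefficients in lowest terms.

Method: the blade images are trace-orthogonal — tr(rho(e_A) rho(e_B)^-1) = 4 if A = B and 0 otherwise — and rho(e_A)^-1 = (e_A)^2 * rho(e_A) with (e_A)^2 = +1 or -1, so the coefficient of e_A in the preimage is (e_A)^2 * tr(M rho(e_A))/4.
Nonzero projections over blades of grade <= 2: γ3: (γ3)^2 = -1, tr(M rho(γ3)) = 2, coefficient -1/2; γ12: (γ12)^2 = +1, tr(M rho(γ12)) = 12, coefficient 3; γ14: (γ14)^2 = +1, tr(M rho(γ14)) = 28/5, coefficient 7/5. Every other blade of grade <= 2 projects to 0.
Answer: -1/2*γ3 + 3*γ12 + 7/5*γ14


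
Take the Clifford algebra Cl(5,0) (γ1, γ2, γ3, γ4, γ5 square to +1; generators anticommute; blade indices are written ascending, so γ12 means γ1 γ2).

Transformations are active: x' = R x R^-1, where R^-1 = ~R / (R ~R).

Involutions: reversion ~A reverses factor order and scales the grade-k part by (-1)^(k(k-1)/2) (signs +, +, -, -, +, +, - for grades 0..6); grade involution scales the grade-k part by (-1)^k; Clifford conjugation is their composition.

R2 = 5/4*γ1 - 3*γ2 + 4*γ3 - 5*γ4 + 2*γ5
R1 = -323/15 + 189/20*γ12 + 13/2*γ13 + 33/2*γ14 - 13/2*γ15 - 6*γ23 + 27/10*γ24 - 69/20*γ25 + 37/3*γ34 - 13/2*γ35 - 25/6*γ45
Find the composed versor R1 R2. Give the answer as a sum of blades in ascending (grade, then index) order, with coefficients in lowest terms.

Distribute over the terms of R2 (each basis-blade product reordered to ascending indices, repeated generators contracted through their squares):
R1 (5/4*γ1) = -323/12*γ1 - 189/16*γ2 - 65/8*γ3 - 165/8*γ4 + 65/8*γ5 - 15/2*γ123 + 27/8*γ124 - 69/16*γ125 + 185/12*γ134 - 65/8*γ135 - 125/24*γ145
R1 (-3*γ2) = -567/20*γ1 + 323/5*γ2 - 18*γ3 + 81/10*γ4 - 207/20*γ5 + 39/2*γ123 + 99/2*γ124 - 39/2*γ125 - 37*γ234 + 39/2*γ235 + 25/2*γ245
R1 (4*γ3) = 26*γ1 - 24*γ2 - 1292/15*γ3 - 148/3*γ4 + 26*γ5 + 189/5*γ123 - 66*γ134 + 26*γ135 - 54/5*γ234 + 69/5*γ235 - 50/3*γ345
R1 (-5*γ4) = -165/2*γ1 - 27/2*γ2 - 185/3*γ3 + 323/3*γ4 - 125/6*γ5 - 189/4*γ124 - 65/2*γ134 - 65/2*γ145 + 30*γ234 - 69/4*γ245 - 65/2*γ345
R1 (2*γ5) = -13*γ1 - 69/10*γ2 - 13*γ3 - 25/3*γ4 - 646/15*γ5 + 189/10*γ125 + 13*γ135 + 33*γ145 - 12*γ235 + 27/5*γ245 + 74/3*γ345
Summing the partial products and collecting blades:
Answer: -3743/30*γ1 + 671/80*γ2 - 7477/40*γ3 + 1499/40*γ4 - 321/8*γ5 + 249/5*γ123 + 45/8*γ124 - 393/80*γ125 - 997/12*γ134 + 247/8*γ135 - 113/24*γ145 - 89/5*γ234 + 213/10*γ235 + 13/20*γ245 - 49/2*γ345


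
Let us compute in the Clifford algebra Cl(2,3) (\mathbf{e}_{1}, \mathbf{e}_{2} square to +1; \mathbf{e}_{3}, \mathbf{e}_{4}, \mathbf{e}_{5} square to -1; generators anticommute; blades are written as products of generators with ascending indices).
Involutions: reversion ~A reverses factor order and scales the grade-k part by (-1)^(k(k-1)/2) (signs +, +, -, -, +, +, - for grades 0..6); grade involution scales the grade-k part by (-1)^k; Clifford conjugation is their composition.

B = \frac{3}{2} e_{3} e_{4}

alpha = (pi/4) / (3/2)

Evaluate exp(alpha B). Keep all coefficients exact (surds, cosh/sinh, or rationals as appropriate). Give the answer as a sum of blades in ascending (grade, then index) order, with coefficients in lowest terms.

B^2 = (\frac{3}{2})^2*(e_{3} e_{4})^2 = \frac{9}{4}*(-1) = -\frac{9}{4} (a basis 2-blade squares to minus the product of its generators' squares).
B^2 = -\frac{9}{4} — the negative square puts this in the circular regime; l = \frac{3}{2}, alpha*l = \frac{\pi}{4}, so exp(alpha B) = cos(\frac{\pi}{4}) + (sin(\frac{\pi}{4})/(\frac{3}{2}))*B = \frac{\sqrt{2}}{2} + (\frac{\sqrt{2}}{3})*B.
Answer: \frac{\sqrt{2}}{2} + \frac{\sqrt{2}}{2} e_{3} e_{4}


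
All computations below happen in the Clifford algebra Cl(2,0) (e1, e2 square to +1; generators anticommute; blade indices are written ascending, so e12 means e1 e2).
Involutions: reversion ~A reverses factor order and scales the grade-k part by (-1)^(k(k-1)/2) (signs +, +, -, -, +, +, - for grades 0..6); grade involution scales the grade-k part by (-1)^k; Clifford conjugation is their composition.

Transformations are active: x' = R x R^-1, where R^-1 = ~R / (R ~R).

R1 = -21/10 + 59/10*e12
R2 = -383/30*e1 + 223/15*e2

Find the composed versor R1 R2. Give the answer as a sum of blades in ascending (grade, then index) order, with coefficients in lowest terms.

Distribute over the terms of R1 (each basis-blade product reordered to ascending indices, repeated generators contracted through their squares):
(-21/10) R2 = 2681/100*e1 - 1561/50*e2
(59/10*e12) R2 = 13157/150*e1 + 22597/300*e2
Summing the partial products and collecting blades:
Answer: 34357/300*e1 + 13231/300*e2


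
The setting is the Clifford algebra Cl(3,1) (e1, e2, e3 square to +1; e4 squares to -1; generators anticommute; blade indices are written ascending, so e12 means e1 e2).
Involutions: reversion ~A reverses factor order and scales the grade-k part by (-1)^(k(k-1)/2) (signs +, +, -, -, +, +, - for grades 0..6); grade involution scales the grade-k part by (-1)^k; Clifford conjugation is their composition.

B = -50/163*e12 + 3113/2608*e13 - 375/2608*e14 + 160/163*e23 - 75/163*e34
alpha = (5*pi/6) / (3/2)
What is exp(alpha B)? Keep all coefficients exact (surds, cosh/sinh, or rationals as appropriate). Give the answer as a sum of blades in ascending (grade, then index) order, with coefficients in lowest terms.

B^2 term by term: the squares give (-50/163)^2*(e12)^2 + (3113/2608)^2*(e13)^2 + (-375/2608)^2*(e14)^2 + (160/163)^2*(e23)^2 + (-75/163)^2*(e34)^2 = 2500/26569*(-1) + 9690769/6801664*(-1) + 140625/6801664*(+1) + 25600/26569*(-1) + 5625/26569*(+1) = -9/4 (each basis 2-blade squares to minus the product of its generators' squares); cross terms between blades sharing an index anticommute and cancel; the commuting (index-disjoint) pairs give grade-4 terms 2*c*c'*(blade product), which cancel blade by blade — e1234: 7500/26569 - 7500/26569 = 0 — confirming B is simple. So B^2 = -9/4.
B^2 = -9/4 — a negative square means the series sums to a rotation: l = 3/2, alpha*l = 5*pi/6, so exp(alpha B) = cos(5*pi/6) + (sin(5*pi/6)/(3/2))*B = -sqrt(3)/2 + (1/3)*B.
Answer: -sqrt(3)/2 - 50/489*e12 + 3113/7824*e13 - 125/2608*e14 + 160/489*e23 - 25/163*e34


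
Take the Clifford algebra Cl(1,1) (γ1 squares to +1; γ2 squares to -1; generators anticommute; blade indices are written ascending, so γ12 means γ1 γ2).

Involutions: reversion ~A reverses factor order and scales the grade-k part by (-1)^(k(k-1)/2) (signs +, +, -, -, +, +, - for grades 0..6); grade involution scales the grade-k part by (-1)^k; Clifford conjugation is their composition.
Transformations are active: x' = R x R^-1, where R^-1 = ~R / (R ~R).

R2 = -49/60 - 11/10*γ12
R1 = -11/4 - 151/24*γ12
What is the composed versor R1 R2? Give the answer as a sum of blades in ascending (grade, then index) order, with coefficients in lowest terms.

Distribute over the terms of R1 (each basis-blade product reordered to ascending indices, repeated generators contracted through their squares):
(-11/4) R2 = 539/240 + 121/40*γ12
(-151/24*γ12) R2 = 1661/240 + 7399/1440*γ12
Summing the partial products and collecting blades:
Answer: 55/6 + 2351/288*γ12


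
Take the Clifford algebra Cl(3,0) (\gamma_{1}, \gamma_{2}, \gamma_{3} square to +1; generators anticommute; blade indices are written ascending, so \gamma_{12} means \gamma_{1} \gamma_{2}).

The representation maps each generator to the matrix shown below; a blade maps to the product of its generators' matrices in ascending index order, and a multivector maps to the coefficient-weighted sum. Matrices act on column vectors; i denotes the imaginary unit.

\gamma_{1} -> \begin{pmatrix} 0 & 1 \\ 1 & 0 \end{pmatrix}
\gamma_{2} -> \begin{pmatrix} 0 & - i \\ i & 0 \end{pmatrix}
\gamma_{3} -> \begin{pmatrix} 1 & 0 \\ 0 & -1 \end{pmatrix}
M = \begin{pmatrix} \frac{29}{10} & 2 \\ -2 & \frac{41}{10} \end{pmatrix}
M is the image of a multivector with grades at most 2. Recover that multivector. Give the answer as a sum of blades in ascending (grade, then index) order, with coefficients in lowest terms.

Method: 1, rho(\gamma_{1}), rho(\gamma_{2}), rho(\gamma_{3}) form a trace-orthogonal basis of the 2x2 complex matrices (tr(X Y) = 2 if X = Y, else 0), so M = m0*1 + m1*rho(\gamma_{1}) + m2*rho(\gamma_{2}) + m3*rho(\gamma_{3}) with m0 = tr(M)/2 = \frac{7}{2}, m1 = tr(M rho(\gamma_{1}))/2 = 0, m2 = tr(M rho(\gamma_{2}))/2 = 2 i, m3 = tr(M rho(\gamma_{3}))/2 = - \frac{3}{5}.
Multiplying table entries, the bivector images are rho(\gamma_{12}) = i*rho(\gamma_{3}), rho(\gamma_{13}) = -i*rho(\gamma_{2}), rho(\gamma_{23}) = i*rho(\gamma_{1}); with real blade coefficients the real parts of m0..m3 are the coefficients of 1, \gamma_{1}, \gamma_{2}, \gamma_{3} and the imaginary parts give the bivectors (\gamma_{23}: Im m1, \gamma_{13}: -Im m2, \gamma_{12}: Im m3).
Answer: \frac{7}{2} - \frac{3}{5} \gamma_{3} - 2 \gamma_{13}


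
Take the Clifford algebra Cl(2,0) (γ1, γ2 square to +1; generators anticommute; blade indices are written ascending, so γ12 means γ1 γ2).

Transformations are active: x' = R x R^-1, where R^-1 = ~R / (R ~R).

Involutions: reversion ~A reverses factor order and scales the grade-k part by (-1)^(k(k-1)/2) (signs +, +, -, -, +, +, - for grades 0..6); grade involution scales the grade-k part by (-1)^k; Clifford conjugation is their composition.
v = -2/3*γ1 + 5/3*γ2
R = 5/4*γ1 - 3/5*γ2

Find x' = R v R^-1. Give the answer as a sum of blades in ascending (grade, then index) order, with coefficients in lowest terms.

~R = 5/4*γ1 - 3/5*γ2, and R ~R = 769/400, so R^-1 = ~R / (769/400).
R v = -11/6 + 101/60*γ12
Answer: -3962/2307*γ1 - 1205/2307*γ2


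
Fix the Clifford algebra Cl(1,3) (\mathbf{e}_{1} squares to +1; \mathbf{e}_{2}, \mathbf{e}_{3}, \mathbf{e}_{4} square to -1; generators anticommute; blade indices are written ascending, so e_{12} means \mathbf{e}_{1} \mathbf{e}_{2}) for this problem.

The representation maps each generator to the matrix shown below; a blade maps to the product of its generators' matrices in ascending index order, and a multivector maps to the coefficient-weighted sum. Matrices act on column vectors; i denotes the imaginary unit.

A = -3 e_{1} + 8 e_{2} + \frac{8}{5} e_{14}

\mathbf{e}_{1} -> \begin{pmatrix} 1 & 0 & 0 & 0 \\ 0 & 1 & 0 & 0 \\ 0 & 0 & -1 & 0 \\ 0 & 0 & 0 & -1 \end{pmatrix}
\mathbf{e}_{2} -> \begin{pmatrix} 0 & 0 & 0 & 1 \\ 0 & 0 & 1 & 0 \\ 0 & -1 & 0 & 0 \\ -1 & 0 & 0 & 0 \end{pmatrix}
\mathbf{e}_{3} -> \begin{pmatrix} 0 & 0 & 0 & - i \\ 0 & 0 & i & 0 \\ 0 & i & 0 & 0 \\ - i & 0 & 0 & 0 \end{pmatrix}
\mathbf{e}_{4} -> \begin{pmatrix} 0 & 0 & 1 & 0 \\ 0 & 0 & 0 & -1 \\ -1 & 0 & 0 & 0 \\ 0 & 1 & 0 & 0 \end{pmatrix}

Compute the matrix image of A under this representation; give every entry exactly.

Bivector images (products of the table entries): rho(e_{14}) = rho(\mathbf{e}_{1})rho(\mathbf{e}_{4}) = \begin{pmatrix} 0 & 0 & 1 & 0 \\ 0 & 0 & 0 & -1 \\ 1 & 0 & 0 & 0 \\ 0 & -1 & 0 & 0 \end{pmatrix}.
M = (-3)*rho(e_{1}) + (8)*rho(e_{2}) + (\frac{8}{5})*rho(e_{14}), summed entrywise:
Answer: \begin{pmatrix} -3 & 0 & \frac{8}{5} & 8 \\ 0 & -3 & 8 & - \frac{8}{5} \\ \frac{8}{5} & -8 & 3 & 0 \\ -8 & - \frac{8}{5} & 0 & 3 \end{pmatrix}


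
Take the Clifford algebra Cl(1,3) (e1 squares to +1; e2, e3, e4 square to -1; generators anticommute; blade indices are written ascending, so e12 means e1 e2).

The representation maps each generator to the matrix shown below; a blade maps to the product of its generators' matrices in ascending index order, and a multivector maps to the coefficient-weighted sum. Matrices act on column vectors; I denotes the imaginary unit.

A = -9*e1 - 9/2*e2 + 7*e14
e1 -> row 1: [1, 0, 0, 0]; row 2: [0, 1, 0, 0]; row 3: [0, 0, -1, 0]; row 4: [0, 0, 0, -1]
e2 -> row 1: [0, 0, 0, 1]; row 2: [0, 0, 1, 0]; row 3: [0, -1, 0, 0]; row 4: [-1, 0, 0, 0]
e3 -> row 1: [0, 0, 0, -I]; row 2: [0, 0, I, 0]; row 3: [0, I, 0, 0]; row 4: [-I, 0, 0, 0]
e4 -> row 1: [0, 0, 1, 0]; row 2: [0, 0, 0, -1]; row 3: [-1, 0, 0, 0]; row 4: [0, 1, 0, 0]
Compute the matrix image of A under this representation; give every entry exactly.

Bivector images (products of the table entries): rho(e14) = rho(e1)rho(e4) = row 1: [0, 0, 1, 0]; row 2: [0, 0, 0, -1]; row 3: [1, 0, 0, 0]; row 4: [0, -1, 0, 0].
M = (-9)*rho(e1) + (-9/2)*rho(e2) + (7)*rho(e14), summed entrywise:
Answer: row 1: [-9, 0, 7, -9/2]; row 2: [0, -9, -9/2, -7]; row 3: [7, 9/2, 9, 0]; row 4: [9/2, -7, 0, 9]


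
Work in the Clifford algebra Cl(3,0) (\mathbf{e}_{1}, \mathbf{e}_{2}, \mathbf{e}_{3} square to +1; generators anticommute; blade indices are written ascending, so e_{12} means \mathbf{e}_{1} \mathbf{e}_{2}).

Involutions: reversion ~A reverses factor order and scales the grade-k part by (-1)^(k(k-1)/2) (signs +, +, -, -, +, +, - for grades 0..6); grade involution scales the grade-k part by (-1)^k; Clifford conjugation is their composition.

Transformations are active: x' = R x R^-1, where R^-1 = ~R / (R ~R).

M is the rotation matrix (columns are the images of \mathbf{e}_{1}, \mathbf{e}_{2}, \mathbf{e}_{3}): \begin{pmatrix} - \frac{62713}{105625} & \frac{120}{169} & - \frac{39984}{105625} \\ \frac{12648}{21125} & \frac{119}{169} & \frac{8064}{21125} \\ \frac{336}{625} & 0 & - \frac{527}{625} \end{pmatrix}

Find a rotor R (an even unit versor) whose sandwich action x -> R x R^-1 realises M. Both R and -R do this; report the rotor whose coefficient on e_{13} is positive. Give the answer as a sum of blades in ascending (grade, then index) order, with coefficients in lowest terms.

Method: write R = a + b12*e_{12} + b13*e_{13} + b23*e_{23} with a^2 + b12^2 + b13^2 + b23^2 = 1 (so R^-1 = ~R). Expanding the columns R e_j ~R gives tr M = 4a^2 - 1 and, from the antisymmetric part, M21 - M12 = -4a*b12, M13 - M31 = 4a*b13, M32 - M23 = -4a*b23.
Here tr M = -\frac{77401}{105625}, so a^2 = (1 + tr M)/4 = \frac{7056}{105625} and a = ±\frac{84}{325}. Taking a = \frac{84}{325}: M21 - M12 = -\frac{2352}{21125}, M13 - M31 = -\frac{96768}{105625}, M32 - M23 = -\frac{8064}{21125}, giving b12 = \frac{7}{65}, b13 = -\frac{288}{325}, b23 = \frac{24}{65}, i.e. R = \frac{84}{325} + \frac{7}{65} e_{12} - \frac{288}{325} e_{13} + \frac{24}{65} e_{23}.
Its e_{13} coefficient is negative, so report the other preimage -R.
Answer: -\frac{84}{325} - \frac{7}{65} e_{12} + \frac{288}{325} e_{13} - \frac{24}{65} e_{23}. Uniqueness: Spin(3) -> SO(3) maps R and -R to the same rotation of trace -\frac{77401}{105625}; fixing the sign of the e_{13} coefficient removes the ambiguity.


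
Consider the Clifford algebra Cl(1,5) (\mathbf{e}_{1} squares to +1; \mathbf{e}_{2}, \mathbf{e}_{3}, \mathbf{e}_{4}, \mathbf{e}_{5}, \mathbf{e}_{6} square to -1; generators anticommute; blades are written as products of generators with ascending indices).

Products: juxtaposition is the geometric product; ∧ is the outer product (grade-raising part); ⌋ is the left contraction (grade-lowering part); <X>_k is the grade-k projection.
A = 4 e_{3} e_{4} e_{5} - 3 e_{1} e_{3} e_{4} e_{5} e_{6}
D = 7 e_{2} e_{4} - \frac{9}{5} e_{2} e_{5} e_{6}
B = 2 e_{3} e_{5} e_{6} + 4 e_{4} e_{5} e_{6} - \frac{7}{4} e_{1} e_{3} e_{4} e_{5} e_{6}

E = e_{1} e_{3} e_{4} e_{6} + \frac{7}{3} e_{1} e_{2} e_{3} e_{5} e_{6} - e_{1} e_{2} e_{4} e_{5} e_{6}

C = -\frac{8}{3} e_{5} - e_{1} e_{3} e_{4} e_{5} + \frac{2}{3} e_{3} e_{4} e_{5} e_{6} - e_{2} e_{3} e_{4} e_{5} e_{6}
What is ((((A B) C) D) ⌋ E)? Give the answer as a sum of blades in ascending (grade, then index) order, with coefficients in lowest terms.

step 1: \frac{21}{4} - 12 e_{1} e_{3} + 6 e_{1} e_{4} + 7 e_{1} e_{6} - 16 e_{3} e_{6} + 8 e_{4} e_{6}
step 2: -14 e_{5} + \frac{34}{3} e_{3} e_{5} + \frac{68}{3} e_{4} e_{5} + 32 e_{1} e_{3} e_{5} - 16 e_{1} e_{4} e_{5} + \frac{56}{3} e_{1} e_{5} e_{6} - 8 e_{2} e_{3} e_{5} - 16 e_{2} e_{4} e_{5} - \frac{128}{3} e_{3} e_{5} e_{6} + \frac{64}{3} e_{4} e_{5} e_{6} - \frac{7}{12} e_{1} e_{3} e_{4} e_{5} + 12 e_{1} e_{3} e_{5} e_{6} + 24 e_{1} e_{4} e_{5} e_{6} - \frac{7}{2} e_{3} e_{4} e_{5} e_{6} + 7 e_{1} e_{2} e_{3} e_{4} e_{5} + 6 e_{1} e_{2} e_{3} e_{5} e_{6} + 12 e_{1} e_{2} e_{4} e_{5} e_{6} - \frac{21}{4} e_{2} e_{3} e_{4} e_{5} e_{6}
step 3: 112 e_{5} + \frac{168}{5} e_{1} e_{2} + \frac{54}{5} e_{1} e_{3} + \frac{108}{5} e_{1} e_{4} + \frac{384}{5} e_{2} e_{3} - \frac{192}{5} e_{2} e_{4} + \frac{476}{3} e_{2} e_{5} + \frac{126}{5} e_{2} e_{6} + \frac{189}{20} e_{3} e_{4} + \frac{72}{5} e_{3} e_{6} + \frac{144}{5} e_{4} e_{6} - \frac{108}{5} e_{1} e_{2} e_{3} - \frac{216}{5} e_{1} e_{2} e_{4} - 112 e_{1} e_{2} e_{5} + 49 e_{1} e_{3} e_{5} - 84 e_{1} e_{5} e_{6} - \frac{63}{10} e_{2} e_{3} e_{4} + \frac{102}{5} e_{2} e_{3} e_{6} - 98 e_{2} e_{4} e_{5} + \frac{204}{5} e_{2} e_{4} e_{6} + \frac{448}{3} e_{2} e_{5} e_{6} - 56 e_{3} e_{4} e_{5} - \frac{147}{4} e_{3} e_{5} e_{6} + \frac{49}{12} e_{1} e_{2} e_{3} e_{5} + \frac{288}{5} e_{1} e_{2} e_{3} e_{6} - \frac{144}{5} e_{1} e_{2} e_{4} e_{6} + 168 e_{1} e_{2} e_{5} e_{6} + \frac{63}{5} e_{1} e_{3} e_{4} e_{6} - \frac{238}{3} e_{2} e_{3} e_{4} e_{5} + \frac{49}{2} e_{2} e_{3} e_{5} e_{6} - 224 e_{1} e_{2} e_{3} e_{4} e_{5} + \frac{21}{20} e_{1} e_{2} e_{3} e_{4} e_{6} + \frac{392}{3} e_{1} e_{2} e_{4} e_{5} e_{6} + 42 e_{1} e_{3} e_{4} e_{5} e_{6} + \frac{896}{3} e_{2} e_{3} e_{4} e_{5} e_{6} - 84 e_{1} e_{2} e_{3} e_{4} e_{5} e_{6}
step 4: -\frac{2149}{15} + \frac{343}{6} e_{1} - 392 e_{3} + 168 e_{4} + \frac{816}{5} e_{5} - \frac{343}{36} e_{6} - \frac{343}{4} e_{1} e_{2} - \frac{16976}{45} e_{1} e_{3} + \frac{2456}{15} e_{1} e_{4} + \frac{34}{5} e_{1} e_{5} - \frac{2149}{20} e_{1} e_{6} + 196 e_{2} e_{3} - 84 e_{2} e_{4} - \frac{343}{3} e_{2} e_{6} - \frac{4244}{15} e_{3} e_{6} + \frac{614}{5} e_{4} e_{6} + \frac{36}{5} e_{5} e_{6} + \frac{24}{5} e_{1} e_{2} e_{5} - \frac{294}{5} e_{1} e_{3} e_{5} + \frac{3332}{9} e_{1} e_{3} e_{6} + \frac{126}{5} e_{1} e_{4} e_{5} - \frac{476}{3} e_{1} e_{4} e_{6} - \frac{1088}{5} e_{1} e_{5} e_{6} - \frac{18}{5} e_{2} e_{5} e_{6} + \frac{392}{5} e_{3} e_{5} e_{6} - \frac{168}{5} e_{4} e_{5} e_{6} + \frac{784}{3} e_{1} e_{2} e_{3} e_{6} - 112 e_{1} e_{2} e_{4} e_{6}
Answer: -\frac{2149}{15} + \frac{343}{6} e_{1} - 392 e_{3} + 168 e_{4} + \frac{816}{5} e_{5} - \frac{343}{36} e_{6} - \frac{343}{4} e_{1} e_{2} - \frac{16976}{45} e_{1} e_{3} + \frac{2456}{15} e_{1} e_{4} + \frac{34}{5} e_{1} e_{5} - \frac{2149}{20} e_{1} e_{6} + 196 e_{2} e_{3} - 84 e_{2} e_{4} - \frac{343}{3} e_{2} e_{6} - \frac{4244}{15} e_{3} e_{6} + \frac{614}{5} e_{4} e_{6} + \frac{36}{5} e_{5} e_{6} + \frac{24}{5} e_{1} e_{2} e_{5} - \frac{294}{5} e_{1} e_{3} e_{5} + \frac{3332}{9} e_{1} e_{3} e_{6} + \frac{126}{5} e_{1} e_{4} e_{5} - \frac{476}{3} e_{1} e_{4} e_{6} - \frac{1088}{5} e_{1} e_{5} e_{6} - \frac{18}{5} e_{2} e_{5} e_{6} + \frac{392}{5} e_{3} e_{5} e_{6} - \frac{168}{5} e_{4} e_{5} e_{6} + \frac{784}{3} e_{1} e_{2} e_{3} e_{6} - 112 e_{1} e_{2} e_{4} e_{6}


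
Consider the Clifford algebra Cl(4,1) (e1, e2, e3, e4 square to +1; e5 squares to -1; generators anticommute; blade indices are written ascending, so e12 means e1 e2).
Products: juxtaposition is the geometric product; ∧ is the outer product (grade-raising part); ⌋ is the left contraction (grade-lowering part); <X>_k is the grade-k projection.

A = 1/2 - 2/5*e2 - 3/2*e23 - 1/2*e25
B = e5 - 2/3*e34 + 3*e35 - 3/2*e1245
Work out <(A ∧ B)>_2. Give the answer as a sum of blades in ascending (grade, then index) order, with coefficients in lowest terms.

step 1: 1/2*e5 - 2/5*e25 - 1/3*e34 + 3/2*e35 + 4/15*e234 - 27/10*e235 - 3/4*e1245 + 1/3*e2345
step 2: -2/5*e25 - 1/3*e34 + 3/2*e35
Answer: -2/5*e25 - 1/3*e34 + 3/2*e35


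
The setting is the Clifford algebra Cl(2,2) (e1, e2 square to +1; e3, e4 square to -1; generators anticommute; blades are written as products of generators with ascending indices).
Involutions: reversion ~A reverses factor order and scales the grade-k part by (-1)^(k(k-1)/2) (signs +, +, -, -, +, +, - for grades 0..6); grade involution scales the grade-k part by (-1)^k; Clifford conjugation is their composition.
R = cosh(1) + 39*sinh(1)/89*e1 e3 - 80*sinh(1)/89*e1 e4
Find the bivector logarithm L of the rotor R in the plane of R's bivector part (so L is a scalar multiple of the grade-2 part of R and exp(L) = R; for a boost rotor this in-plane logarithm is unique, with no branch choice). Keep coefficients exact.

The scalar part of R is cosh(1), which fixes the rapidity magnitude through cosh (cosh is even, so it cannot fix the sign — the bivector part carries that); dividing the bivector part by sinh of the rapidity gives the plane, and L = rapidity * plane, where the joint sign ambiguity of (rapidity, plane) cancels in the product.
Concretely: cosh(rapidity) = cosh(1) gives rapidity = ±1, and since rapidity/sinh(rapidity) is even the sign is immaterial: L = (rapidity/sinh(rapidity)) * <R>_2 = (1/sinh(1)) * <R>_2.
Answer: 39/89*e1 e3 - 80/89*e1 e4


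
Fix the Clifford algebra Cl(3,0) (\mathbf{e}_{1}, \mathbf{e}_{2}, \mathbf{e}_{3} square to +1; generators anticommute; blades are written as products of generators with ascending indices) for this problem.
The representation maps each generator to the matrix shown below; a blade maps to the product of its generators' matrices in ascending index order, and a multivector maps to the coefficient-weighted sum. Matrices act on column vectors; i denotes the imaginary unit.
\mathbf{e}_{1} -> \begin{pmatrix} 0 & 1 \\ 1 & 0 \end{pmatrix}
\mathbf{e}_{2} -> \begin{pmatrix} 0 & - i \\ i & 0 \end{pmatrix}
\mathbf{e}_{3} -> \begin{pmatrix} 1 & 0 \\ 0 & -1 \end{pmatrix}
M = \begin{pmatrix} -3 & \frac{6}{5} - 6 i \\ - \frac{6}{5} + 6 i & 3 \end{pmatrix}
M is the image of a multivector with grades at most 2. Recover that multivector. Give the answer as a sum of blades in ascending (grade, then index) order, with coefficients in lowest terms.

Method: 1, rho(e_{1}), rho(e_{2}), rho(e_{3}) form a trace-orthogonal basis of the 2x2 complex matrices (tr(X Y) = 2 if X = Y, else 0), so M = m0*1 + m1*rho(e_{1}) + m2*rho(e_{2}) + m3*rho(e_{3}) with m0 = tr(M)/2 = 0, m1 = tr(M rho(e_{1}))/2 = 0, m2 = tr(M rho(e_{2}))/2 = 6 + \frac{6 i}{5}, m3 = tr(M rho(e_{3}))/2 = -3.
Multiplying table entries, the bivector images are rho(e_{1} e_{2}) = i*rho(e_{3}), rho(e_{1} e_{3}) = -i*rho(e_{2}), rho(e_{2} e_{3}) = i*rho(e_{1}); with real blade coefficients the real parts of m0..m3 are the coefficients of 1, e_{1}, e_{2}, e_{3} and the imaginary parts give the bivectors (e_{2} e_{3}: Im m1, e_{1} e_{3}: -Im m2, e_{1} e_{2}: Im m3).
Answer: 6 e_{2} - 3 e_{3} - \frac{6}{5} e_{1} e_{3}


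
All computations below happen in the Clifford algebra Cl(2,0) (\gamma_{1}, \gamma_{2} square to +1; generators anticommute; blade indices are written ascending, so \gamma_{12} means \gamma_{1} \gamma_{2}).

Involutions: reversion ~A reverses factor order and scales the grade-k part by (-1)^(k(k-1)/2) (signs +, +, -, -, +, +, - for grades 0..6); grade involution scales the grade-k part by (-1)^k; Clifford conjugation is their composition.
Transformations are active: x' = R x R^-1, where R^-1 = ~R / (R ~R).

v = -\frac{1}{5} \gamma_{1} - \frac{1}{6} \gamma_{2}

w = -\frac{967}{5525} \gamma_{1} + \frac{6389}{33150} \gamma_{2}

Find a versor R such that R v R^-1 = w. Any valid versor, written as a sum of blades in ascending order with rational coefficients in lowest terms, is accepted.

Take R = v + w = -\frac{2072}{5525} \gamma_{1} + \frac{144}{5525} \gamma_{2}. Because q(v) = q(w) = \frac{61}{900}, conjugation by R sends v exactly to w.
Answer: -\frac{2072}{5525} \gamma_{1} + \frac{144}{5525} \gamma_{2}


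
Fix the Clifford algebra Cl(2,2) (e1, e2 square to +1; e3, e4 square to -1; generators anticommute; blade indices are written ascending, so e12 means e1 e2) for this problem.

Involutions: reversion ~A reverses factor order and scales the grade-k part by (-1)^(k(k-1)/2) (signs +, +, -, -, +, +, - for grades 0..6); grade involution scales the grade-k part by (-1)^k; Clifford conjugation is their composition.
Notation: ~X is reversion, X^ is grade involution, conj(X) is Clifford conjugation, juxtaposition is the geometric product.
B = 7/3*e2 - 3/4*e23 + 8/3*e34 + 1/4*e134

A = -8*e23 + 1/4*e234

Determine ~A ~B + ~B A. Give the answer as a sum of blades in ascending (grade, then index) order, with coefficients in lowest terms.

first term: 6 - 2/3*e2 - 56/3*e3 - 3/16*e4 + 1/16*e12 + 64/3*e24 - 7/12*e34 + 2*e124
second term: -6 + 2/3*e2 - 56/3*e3 + 3/16*e4 + 1/16*e12 + 64/3*e24 + 7/12*e34 + 2*e124
Answer: -112/3*e3 + 1/8*e12 + 128/3*e24 + 4*e124


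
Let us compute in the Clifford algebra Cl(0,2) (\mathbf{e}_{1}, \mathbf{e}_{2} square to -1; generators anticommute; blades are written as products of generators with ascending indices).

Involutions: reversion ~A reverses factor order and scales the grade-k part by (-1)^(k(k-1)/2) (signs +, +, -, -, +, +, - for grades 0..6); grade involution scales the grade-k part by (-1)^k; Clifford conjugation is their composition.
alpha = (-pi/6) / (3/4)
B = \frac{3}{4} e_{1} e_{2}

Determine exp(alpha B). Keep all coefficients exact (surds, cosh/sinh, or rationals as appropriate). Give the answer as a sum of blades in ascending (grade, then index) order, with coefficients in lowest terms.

B^2 = (\frac{3}{4})^2*(e_{1} e_{2})^2 = \frac{9}{16}*(-1) = -\frac{9}{16} (a basis 2-blade squares to minus the product of its generators' squares).
B^2 = -\frac{9}{16} — circular case — the even/odd split gives cos and sin: l = \frac{3}{4}, alpha*l = - \frac{\pi}{6}, so exp(alpha B) = cos(- \frac{\pi}{6}) + (sin(- \frac{\pi}{6})/(\frac{3}{4}))*B = \frac{\sqrt{3}}{2} + (- \frac{2}{3})*B.
Answer: \frac{\sqrt{3}}{2} - \frac{1}{2} e_{1} e_{2}


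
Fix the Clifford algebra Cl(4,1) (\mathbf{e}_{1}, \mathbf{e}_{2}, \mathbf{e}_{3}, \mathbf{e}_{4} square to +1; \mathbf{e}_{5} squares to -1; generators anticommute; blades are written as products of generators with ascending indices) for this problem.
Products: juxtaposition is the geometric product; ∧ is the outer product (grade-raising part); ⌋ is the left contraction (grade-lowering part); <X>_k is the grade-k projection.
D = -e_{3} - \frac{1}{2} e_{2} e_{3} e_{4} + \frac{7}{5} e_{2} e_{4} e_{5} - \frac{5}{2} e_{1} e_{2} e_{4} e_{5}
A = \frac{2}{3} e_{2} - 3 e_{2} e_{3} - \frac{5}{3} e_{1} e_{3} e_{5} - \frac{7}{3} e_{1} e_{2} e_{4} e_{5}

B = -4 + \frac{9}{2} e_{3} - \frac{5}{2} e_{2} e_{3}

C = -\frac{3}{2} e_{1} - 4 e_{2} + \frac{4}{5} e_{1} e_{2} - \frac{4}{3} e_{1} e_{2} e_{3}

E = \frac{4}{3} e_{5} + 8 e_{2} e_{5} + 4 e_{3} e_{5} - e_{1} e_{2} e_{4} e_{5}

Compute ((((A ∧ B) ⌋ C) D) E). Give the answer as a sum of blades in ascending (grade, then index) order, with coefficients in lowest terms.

step 1: -\frac{8}{3} e_{2} + 15 e_{2} e_{3} + \frac{20}{3} e_{1} e_{3} e_{5} + \frac{28}{3} e_{1} e_{2} e_{4} e_{5} - \frac{21}{2} e_{1} e_{2} e_{3} e_{4} e_{5}
step 2: \frac{32}{3} + \frac{332}{15} e_{1} - \frac{32}{9} e_{1} e_{3}
step 3: \frac{32}{9} e_{1} - \frac{32}{3} e_{3} - \frac{332}{15} e_{1} e_{3} - \frac{16}{9} e_{1} e_{2} e_{4} - \frac{16}{3} e_{2} e_{3} e_{4} - \frac{202}{5} e_{2} e_{4} e_{5} - \frac{166}{15} e_{1} e_{2} e_{3} e_{4} + \frac{108}{25} e_{1} e_{2} e_{4} e_{5} + \frac{80}{9} e_{2} e_{3} e_{4} e_{5} + \frac{224}{45} e_{1} e_{2} e_{3} e_{4} e_{5}
step 4: \frac{108}{25} - \frac{202}{5} e_{1} + \frac{224}{45} e_{3} + \frac{1616}{5} e_{4} - \frac{400}{9} e_{5} + \frac{80}{9} e_{1} e_{3} - \frac{864}{25} e_{1} e_{4} - \frac{11312}{135} e_{1} e_{5} + \frac{824}{45} e_{2} e_{4} + \frac{640}{9} e_{3} e_{4} - \frac{1138}{45} e_{3} e_{5} - \frac{5776}{225} e_{1} e_{2} e_{4} + \frac{256}{9} e_{1} e_{2} e_{5} + \frac{1792}{45} e_{1} e_{3} e_{4} - \frac{928}{45} e_{1} e_{3} e_{5} + \frac{128}{9} e_{1} e_{4} e_{5} + \frac{20216}{135} e_{2} e_{3} e_{4} + \frac{256}{3} e_{2} e_{3} e_{5} + \frac{160}{9} e_{2} e_{4} e_{5} - \frac{128}{3} e_{3} e_{4} e_{5} - \frac{16144}{675} e_{1} e_{2} e_{3} e_{4} + \frac{2656}{15} e_{1} e_{2} e_{3} e_{5} + \frac{5656}{135} e_{1} e_{2} e_{4} e_{5} - \frac{1328}{15} e_{1} e_{3} e_{4} e_{5} + \frac{676}{45} e_{2} e_{3} e_{4} e_{5} + \frac{136}{45} e_{1} e_{2} e_{3} e_{4} e_{5}
Answer: \frac{108}{25} - \frac{202}{5} e_{1} + \frac{224}{45} e_{3} + \frac{1616}{5} e_{4} - \frac{400}{9} e_{5} + \frac{80}{9} e_{1} e_{3} - \frac{864}{25} e_{1} e_{4} - \frac{11312}{135} e_{1} e_{5} + \frac{824}{45} e_{2} e_{4} + \frac{640}{9} e_{3} e_{4} - \frac{1138}{45} e_{3} e_{5} - \frac{5776}{225} e_{1} e_{2} e_{4} + \frac{256}{9} e_{1} e_{2} e_{5} + \frac{1792}{45} e_{1} e_{3} e_{4} - \frac{928}{45} e_{1} e_{3} e_{5} + \frac{128}{9} e_{1} e_{4} e_{5} + \frac{20216}{135} e_{2} e_{3} e_{4} + \frac{256}{3} e_{2} e_{3} e_{5} + \frac{160}{9} e_{2} e_{4} e_{5} - \frac{128}{3} e_{3} e_{4} e_{5} - \frac{16144}{675} e_{1} e_{2} e_{3} e_{4} + \frac{2656}{15} e_{1} e_{2} e_{3} e_{5} + \frac{5656}{135} e_{1} e_{2} e_{4} e_{5} - \frac{1328}{15} e_{1} e_{3} e_{4} e_{5} + \frac{676}{45} e_{2} e_{3} e_{4} e_{5} + \frac{136}{45} e_{1} e_{2} e_{3} e_{4} e_{5}


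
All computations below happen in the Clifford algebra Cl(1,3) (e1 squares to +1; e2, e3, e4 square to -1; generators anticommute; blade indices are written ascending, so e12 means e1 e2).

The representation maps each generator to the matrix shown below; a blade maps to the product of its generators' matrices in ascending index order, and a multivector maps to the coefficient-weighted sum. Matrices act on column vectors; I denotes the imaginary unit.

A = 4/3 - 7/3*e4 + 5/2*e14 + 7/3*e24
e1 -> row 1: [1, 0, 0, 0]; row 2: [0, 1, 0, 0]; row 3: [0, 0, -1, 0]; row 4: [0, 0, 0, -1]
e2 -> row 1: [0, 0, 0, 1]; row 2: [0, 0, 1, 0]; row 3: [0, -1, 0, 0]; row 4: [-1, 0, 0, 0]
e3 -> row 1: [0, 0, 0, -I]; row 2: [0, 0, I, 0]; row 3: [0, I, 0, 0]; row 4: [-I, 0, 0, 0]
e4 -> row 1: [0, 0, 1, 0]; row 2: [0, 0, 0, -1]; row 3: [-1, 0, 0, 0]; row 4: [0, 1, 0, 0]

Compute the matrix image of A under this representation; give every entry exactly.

Bivector images (products of the table entries): rho(e14) = rho(e1)rho(e4) = row 1: [0, 0, 1, 0]; row 2: [0, 0, 0, -1]; row 3: [1, 0, 0, 0]; row 4: [0, -1, 0, 0]; rho(e24) = rho(e2)rho(e4) = row 1: [0, 1, 0, 0]; row 2: [-1, 0, 0, 0]; row 3: [0, 0, 0, 1]; row 4: [0, 0, -1, 0].
M = (4/3)*1 + (-7/3)*rho(e4) + (5/2)*rho(e14) + (7/3)*rho(e24), summed entrywise (1 is the identity matrix):
Answer: row 1: [4/3, 7/3, 1/6, 0]; row 2: [-7/3, 4/3, 0, -1/6]; row 3: [29/6, 0, 4/3, 7/3]; row 4: [0, -29/6, -7/3, 4/3]


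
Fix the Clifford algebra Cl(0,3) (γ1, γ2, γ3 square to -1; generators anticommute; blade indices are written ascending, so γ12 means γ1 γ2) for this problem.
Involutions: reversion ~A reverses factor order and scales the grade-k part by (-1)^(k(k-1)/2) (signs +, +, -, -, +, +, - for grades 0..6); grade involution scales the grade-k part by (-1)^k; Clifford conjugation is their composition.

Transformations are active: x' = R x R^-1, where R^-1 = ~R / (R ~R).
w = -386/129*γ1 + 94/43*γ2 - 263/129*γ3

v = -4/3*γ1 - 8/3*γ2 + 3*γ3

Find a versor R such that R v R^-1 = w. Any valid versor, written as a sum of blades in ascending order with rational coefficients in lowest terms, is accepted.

R = v + w = -186/43*γ1 - 62/129*γ2 + 124/129*γ3 works: the equal norms (-161/9) guarantee its sandwich swaps v into w.
Answer: -186/43*γ1 - 62/129*γ2 + 124/129*γ3


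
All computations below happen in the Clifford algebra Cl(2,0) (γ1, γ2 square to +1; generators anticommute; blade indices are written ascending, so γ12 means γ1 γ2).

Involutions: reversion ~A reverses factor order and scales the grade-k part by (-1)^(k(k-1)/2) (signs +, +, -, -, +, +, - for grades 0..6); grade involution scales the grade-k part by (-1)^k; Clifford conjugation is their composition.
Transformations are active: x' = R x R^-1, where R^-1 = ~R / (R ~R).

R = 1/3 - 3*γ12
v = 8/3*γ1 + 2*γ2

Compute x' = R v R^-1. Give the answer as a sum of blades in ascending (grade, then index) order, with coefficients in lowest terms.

~R = 1/3 + 3*γ12, and R ~R = 82/9, so R^-1 = ~R / (82/9).
R v = -46/9*γ1 + 26/3*γ2
Answer: -374/123*γ1 - 56/41*γ2


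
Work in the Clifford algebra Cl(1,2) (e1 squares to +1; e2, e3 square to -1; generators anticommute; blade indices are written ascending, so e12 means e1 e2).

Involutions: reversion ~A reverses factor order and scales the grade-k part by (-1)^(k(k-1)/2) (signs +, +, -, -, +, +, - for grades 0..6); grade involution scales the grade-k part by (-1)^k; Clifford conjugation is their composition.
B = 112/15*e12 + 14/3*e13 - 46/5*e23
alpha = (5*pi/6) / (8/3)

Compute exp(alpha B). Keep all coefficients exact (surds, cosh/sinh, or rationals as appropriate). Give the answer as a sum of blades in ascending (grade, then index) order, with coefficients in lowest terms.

B^2 term by term: the squares give (112/15)^2*(e12)^2 + (14/3)^2*(e13)^2 + (-46/5)^2*(e23)^2 = 12544/225*(+1) + 196/9*(+1) + 2116/25*(-1) = -64/9 (each basis 2-blade squares to minus the product of its generators' squares); cross terms between blades sharing an index anticommute and cancel. So B^2 = -64/9.
B^2 = -64/9 — the negative square puts this in the circular regime; l = 8/3, alpha*l = 5*pi/6, so exp(alpha B) = cos(5*pi/6) + (sin(5*pi/6)/(8/3))*B = -sqrt(3)/2 + (3/16)*B.
Answer: -sqrt(3)/2 + 7/5*e12 + 7/8*e13 - 69/40*e23


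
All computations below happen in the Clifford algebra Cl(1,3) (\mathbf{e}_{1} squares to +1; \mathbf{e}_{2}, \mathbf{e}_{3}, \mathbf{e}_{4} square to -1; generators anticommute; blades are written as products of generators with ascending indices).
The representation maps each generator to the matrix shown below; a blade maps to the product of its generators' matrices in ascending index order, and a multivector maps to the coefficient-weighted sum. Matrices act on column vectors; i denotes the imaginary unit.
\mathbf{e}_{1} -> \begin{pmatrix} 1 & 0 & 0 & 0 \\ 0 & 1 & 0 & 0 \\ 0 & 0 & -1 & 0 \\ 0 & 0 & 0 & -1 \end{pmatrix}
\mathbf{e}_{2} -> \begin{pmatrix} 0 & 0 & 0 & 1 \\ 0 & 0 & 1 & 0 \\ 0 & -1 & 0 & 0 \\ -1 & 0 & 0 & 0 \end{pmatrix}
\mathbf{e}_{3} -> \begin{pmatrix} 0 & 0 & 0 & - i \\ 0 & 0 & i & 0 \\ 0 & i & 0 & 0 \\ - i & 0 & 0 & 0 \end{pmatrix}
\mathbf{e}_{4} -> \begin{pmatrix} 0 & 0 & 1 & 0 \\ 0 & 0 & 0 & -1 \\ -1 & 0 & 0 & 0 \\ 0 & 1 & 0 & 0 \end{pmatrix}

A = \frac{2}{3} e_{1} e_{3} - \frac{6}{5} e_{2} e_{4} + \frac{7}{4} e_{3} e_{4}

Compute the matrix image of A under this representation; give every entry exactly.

Bivector images (products of the table entries): rho(e_{1} e_{3}) = rho(\mathbf{e}_{1})rho(\mathbf{e}_{3}) = \begin{pmatrix} 0 & 0 & 0 & - i \\ 0 & 0 & i & 0 \\ 0 & - i & 0 & 0 \\ i & 0 & 0 & 0 \end{pmatrix}; rho(e_{2} e_{4}) = rho(\mathbf{e}_{2})rho(\mathbf{e}_{4}) = \begin{pmatrix} 0 & 1 & 0 & 0 \\ -1 & 0 & 0 & 0 \\ 0 & 0 & 0 & 1 \\ 0 & 0 & -1 & 0 \end{pmatrix}; rho(e_{3} e_{4}) = rho(\mathbf{e}_{3})rho(\mathbf{e}_{4}) = \begin{pmatrix} 0 & - i & 0 & 0 \\ - i & 0 & 0 & 0 \\ 0 & 0 & 0 & - i \\ 0 & 0 & - i & 0 \end{pmatrix}.
M = (\frac{2}{3})*rho(e_{1} e_{3}) + (-\frac{6}{5})*rho(e_{2} e_{4}) + (\frac{7}{4})*rho(e_{3} e_{4}), summed entrywise:
Answer: \begin{pmatrix} 0 & - \frac{6}{5} - \frac{7 i}{4} & 0 & - \frac{2 i}{3} \\ \frac{6}{5} - \frac{7 i}{4} & 0 & \frac{2 i}{3} & 0 \\ 0 & - \frac{2 i}{3} & 0 & - \frac{6}{5} - \frac{7 i}{4} \\ \frac{2 i}{3} & 0 & \frac{6}{5} - \frac{7 i}{4} & 0 \end{pmatrix}


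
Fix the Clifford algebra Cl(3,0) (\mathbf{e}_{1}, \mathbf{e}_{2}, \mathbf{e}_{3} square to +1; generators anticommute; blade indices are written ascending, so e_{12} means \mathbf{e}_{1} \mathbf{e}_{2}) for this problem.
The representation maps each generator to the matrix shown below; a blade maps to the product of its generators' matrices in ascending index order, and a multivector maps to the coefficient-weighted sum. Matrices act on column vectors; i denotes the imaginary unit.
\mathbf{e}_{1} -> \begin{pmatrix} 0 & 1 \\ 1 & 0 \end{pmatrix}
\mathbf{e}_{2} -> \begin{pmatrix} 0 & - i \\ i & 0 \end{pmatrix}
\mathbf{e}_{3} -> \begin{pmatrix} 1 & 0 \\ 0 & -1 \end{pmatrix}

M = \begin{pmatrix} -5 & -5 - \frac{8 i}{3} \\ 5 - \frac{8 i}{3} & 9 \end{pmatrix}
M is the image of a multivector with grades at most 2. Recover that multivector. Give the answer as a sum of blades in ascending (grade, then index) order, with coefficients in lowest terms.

Method: 1, rho(e_{1}), rho(e_{2}), rho(e_{3}) form a trace-orthogonal basis of the 2x2 complex matrices (tr(X Y) = 2 if X = Y, else 0), so M = m0*1 + m1*rho(e_{1}) + m2*rho(e_{2}) + m3*rho(e_{3}) with m0 = tr(M)/2 = 2, m1 = tr(M rho(e_{1}))/2 = - \frac{8 i}{3}, m2 = tr(M rho(e_{2}))/2 = - 5 i, m3 = tr(M rho(e_{3}))/2 = -7.
Multiplying table entries, the bivector images are rho(e_{12}) = i*rho(e_{3}), rho(e_{13}) = -i*rho(e_{2}), rho(e_{23}) = i*rho(e_{1}); with real blade coefficients the real parts of m0..m3 are the coefficients of 1, e_{1}, e_{2}, e_{3} and the imaginary parts give the bivectors (e_{23}: Im m1, e_{13}: -Im m2, e_{12}: Im m3).
Answer: 2 - 7 e_{3} + 5 e_{13} - \frac{8}{3} e_{23}
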